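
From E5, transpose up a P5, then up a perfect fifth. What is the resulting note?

E5 up a perfect fifth → B5 (7 semitones).
A perfect fifth up from B5 is F#6.

F#6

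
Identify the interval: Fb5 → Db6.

M6

F to D spans six letter names (F-G-A-B-C-D): a sixth.
Counting semitones, Fb5→Db6 is 9, which is the major sixth.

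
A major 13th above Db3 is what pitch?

Six letters up from D (plus an octave) reaches B.
Moving 21 semitones up from Db3 (the size of a major thirteenth) reaches Bb4.

Bb4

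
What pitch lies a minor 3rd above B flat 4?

The third takes the letter from B up to D.
A minor third spans 3 semitones, so from Bb4 the target pitch is Db5.

D flat 5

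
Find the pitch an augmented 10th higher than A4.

Counting three letter names plus an octave up from A lands on C.
Moving 17 semitones up from A4 (the size of an augmented tenth) reaches C##6.

C##6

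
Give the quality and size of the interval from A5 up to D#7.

augmented eleventh

A to D spans four letter names (A-B-C-D), plus an octave — that makes it an eleventh of some quality.
The perfect eleventh is 17 semitones; here we have 18, one semitone wider: augmented.
(Equivalently, a compound augmented fourth: an augmented fourth plus an octave.)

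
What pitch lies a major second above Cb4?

Db4

The second takes the letter from C up to D.
Moving 2 semitones up from Cb4 (the size of a major second) reaches Db4.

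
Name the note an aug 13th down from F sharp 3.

A flat 1

Six letters down from F (plus an octave) reaches A.
An augmented thirteenth spans 22 semitones, so from F#3 the target pitch is Ab1.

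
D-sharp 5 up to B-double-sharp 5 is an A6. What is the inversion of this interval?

The rule of nine gives the new number: 9 − 6 = 3, so a sixth becomes a third.
And augmented becomes diminished under inversion, so we get a diminished third.

d3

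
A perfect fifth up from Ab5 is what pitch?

The fifth takes the letter from A up to E.
A perfect fifth is 7 semitones; 7 semitones up from Ab5 gives Eb6.

Eb6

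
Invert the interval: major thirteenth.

m3

First reduce the compound major thirteenth to its simple form, a major sixth.
Interval numbers invert to sum to nine: 6 + 3 = 9, so a sixth inverts to a third.
Quality inverts too: major becomes minor. That makes the inversion a minor third.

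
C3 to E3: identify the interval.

major 3rd

C to E spans three letter names (C-D-E): a third.
C3 to E3 is 4 semitones, matching the major third exactly, so the quality is major.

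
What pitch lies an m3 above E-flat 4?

G-flat 4

Counting three letter names up from E lands on G.
A minor third is 3 semitones; 3 semitones up from Eb4 gives Gb4.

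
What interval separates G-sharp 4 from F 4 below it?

Descending from G#4 to F4 is the same interval as ascending F4 to G#4.
F to G spans two letter names (F-G) — that makes it a second of some quality.
The major second is 2 semitones; here we have 3, one semitone wider: augmented.

A2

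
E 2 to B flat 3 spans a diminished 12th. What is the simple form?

diminished 5th

Subtracting seven from the interval number removes an octave: 12 − 7 = 5.
That makes a diminished twelfth a compound diminished fifth — an octave plus a diminished fifth.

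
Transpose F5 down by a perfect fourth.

C5

Counting four letter names down from F lands on C.
Moving 5 semitones down from F5 (the size of a perfect fourth) reaches C5.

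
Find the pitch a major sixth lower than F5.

Six letter names down from F: A.
A major sixth is 9 semitones; 9 semitones down from F5 gives Ab4.

Ab4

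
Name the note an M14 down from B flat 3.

C flat 2

Seven letters down from B (plus an octave) reaches C.
Moving 23 semitones down from Bb3 (the size of a major fourteenth) reaches Cb2.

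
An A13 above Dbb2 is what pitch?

Bb3

Six letters up from D (plus an octave) reaches B.
An augmented thirteenth is 22 semitones; 22 semitones up from Dbb2 gives Bb3.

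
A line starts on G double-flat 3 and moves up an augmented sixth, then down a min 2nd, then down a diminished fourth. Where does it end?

An augmented sixth up from Gbb3 is Eb4.
A minor second down from Eb4 is D4.
A diminished fourth down from D4 is A#3.

A sharp 3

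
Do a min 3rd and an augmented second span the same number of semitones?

Yes

A minor third = 3 semitones = an augmented second; enharmonically equal.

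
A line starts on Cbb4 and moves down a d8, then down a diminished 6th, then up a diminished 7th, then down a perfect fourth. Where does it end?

Ab2

Cbb4 down a diminished octave → Cb3 (11 semitones).
Down a diminished sixth from Cb3: E2 (7 semitones down).
Up a diminished seventh from E2: Db3 (9 semitones up).
A perfect fourth down from Db3 is Ab2.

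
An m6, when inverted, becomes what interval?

Interval numbers invert to sum to nine: 6 + 3 = 9, so a sixth inverts to a third.
And minor becomes major under inversion, so we get a major third.

M3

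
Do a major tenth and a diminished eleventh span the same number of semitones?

Yes

A major tenth = 16 semitones = a diminished eleventh; enharmonically equal.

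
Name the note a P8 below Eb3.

The letter stays E (same as the start), shifted an octave down.
A perfect octave is 12 semitones; 12 semitones down from Eb3 gives Eb2.

Eb2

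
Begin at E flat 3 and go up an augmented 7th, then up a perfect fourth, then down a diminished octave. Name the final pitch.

G double-sharp 3

An augmented seventh up from Eb3 is D#4.
Up a perfect fourth from D#4: G#4 (5 semitones up).
Down a diminished octave from G#4: G##3 (11 semitones down).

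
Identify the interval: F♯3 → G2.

major seventh

Descending from F#3 to G2 is the same interval as ascending G2 to F#3.
G to F spans seven letter names (G-A-B-C-D-E-F), so the interval is some kind of seventh.
G2 to F#3 is 11 semitones, matching the major seventh exactly, so the quality is major.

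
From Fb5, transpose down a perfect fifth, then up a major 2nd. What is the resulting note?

Down a perfect fifth from Fb5: Bbb4 (7 semitones down).
A major second up from Bbb4 is Cb5.

Cb5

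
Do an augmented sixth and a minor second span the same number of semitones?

10 semitones (augmented sixth) vs 1 semitone (minor second): not equal.

No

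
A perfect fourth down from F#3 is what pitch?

Counting four letter names down from F lands on C.
A perfect fourth is 5 semitones; 5 semitones down from F#3 gives C#3.

C#3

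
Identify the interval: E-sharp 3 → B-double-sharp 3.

augmented 5th

E to B spans five letter names (E-F-G-A-B) — that makes it a fifth of some quality.
The perfect fifth is 7 semitones; here we have 8, one semitone wider: augmented.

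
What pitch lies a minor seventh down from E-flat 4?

F 3

Seven letter names down from E: F.
A minor seventh spans 10 semitones, so from Eb4 the target pitch is F3.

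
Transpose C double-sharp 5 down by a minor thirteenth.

E double-sharp 3

The thirteenth's letter: C down six letter names plus an octave → E.
Moving 20 semitones down from C##5 (the size of a minor thirteenth) reaches E##3.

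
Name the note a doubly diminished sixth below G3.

B##2

The sixth takes the letter from G down to B.
Moving 6 semitones down from G3 (the size of a doubly diminished sixth) reaches B##2.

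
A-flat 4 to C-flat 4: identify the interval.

Descending from Ab4 to Cb4 is the same interval as ascending Cb4 to Ab4.
C to A spans six letter names (C-D-E-F-G-A) — that makes it a sixth of some quality.
Counting semitones, Cb4→Ab4 is 9, which is the major sixth.

M6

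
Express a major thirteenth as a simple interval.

Each octave removed subtracts seven from the number: 13 − 7 = 6.
Quality carries through unchanged, so the simple form is a major sixth.

major sixth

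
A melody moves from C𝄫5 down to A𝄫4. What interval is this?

Descending from Cbb5 to Abb4 is the same interval as ascending Abb4 to Cbb5.
A to C spans three letter names (A-B-C) — that makes it a third of some quality.
A major third would be 4 semitones, but Abb4 to Cbb5 is 3 — one semitone narrower, making it a minor third.

minor third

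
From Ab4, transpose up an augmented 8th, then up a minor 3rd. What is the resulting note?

An augmented octave up from Ab4 is A5.
Up a minor third from A5: C6 (3 semitones up).

C6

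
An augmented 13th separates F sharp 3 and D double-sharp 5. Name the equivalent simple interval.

Take out an octave (7 from the number): 13 − 7 = 6.
Quality carries through unchanged, so the simple form is an augmented sixth.

augmented sixth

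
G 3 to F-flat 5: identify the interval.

d14

G to F spans seven letter names (G-A-B-C-D-E-F), plus an octave: a fourteenth.
A major fourteenth would be 23 semitones; G3 to Fb5 is 21, two semitones narrower, so the interval is diminished.
(Equivalently, a compound diminished seventh: a diminished seventh plus an octave.)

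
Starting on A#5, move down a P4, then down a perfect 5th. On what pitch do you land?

Down a perfect fourth from A#5: E#5 (5 semitones down).
Down a perfect fifth from E#5: A#4 (7 semitones down).

A#4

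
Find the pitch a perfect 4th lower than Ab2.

Eb2

The fourth takes the letter from A down to E.
Moving 5 semitones down from Ab2 (the size of a perfect fourth) reaches Eb2.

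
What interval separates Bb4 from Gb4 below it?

Descending from Bb4 to Gb4 is the same interval as ascending Gb4 to Bb4.
G to B spans three letter names (G-A-B): a third.
Gb4 to Bb4 is 4 semitones, matching the major third exactly, so the quality is major.

M3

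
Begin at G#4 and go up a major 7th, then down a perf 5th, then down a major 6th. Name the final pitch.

G#4 up a major seventh → F##5 (11 semitones).
F##5 down a perfect fifth → B#4 (7 semitones).
A major sixth down from B#4 is D#4.

D#4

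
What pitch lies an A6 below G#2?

Bb1

Six letter names down from G: B.
An augmented sixth spans 10 semitones, so from G#2 the target pitch is Bb1.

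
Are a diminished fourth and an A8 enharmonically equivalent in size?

A diminished fourth is 4 semitones but an augmented octave is 13 semitones — different sizes.

No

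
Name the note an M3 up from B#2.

D##3

Counting three letter names up from B lands on D.
A major third spans 4 semitones, so from B#2 the target pitch is D##3.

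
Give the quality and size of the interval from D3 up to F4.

minor tenth

D to F spans three letter names (D-E-F), plus an octave — that makes it a tenth of some quality.
A major tenth would be 16 semitones, but D3 to F4 is 15 — one semitone narrower, making it a minor tenth.
(Equivalently, a compound minor third: a minor third plus an octave.)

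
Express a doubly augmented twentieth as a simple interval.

doubly augmented sixth

Take out 2 octaves (14 from the number): 20 − 14 = 6.
So a doubly augmented twentieth is 2 octaves plus a doubly augmented sixth. The quality is unchanged.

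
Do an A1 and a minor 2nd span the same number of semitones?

Yes

Both span 1 semitone: an augmented unison and a minor second are the same chromatic distance.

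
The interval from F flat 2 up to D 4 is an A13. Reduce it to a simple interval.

augmented 6th

Each octave removed subtracts seven from the number: 13 − 7 = 6.
Quality carries through unchanged, so the simple form is an augmented sixth.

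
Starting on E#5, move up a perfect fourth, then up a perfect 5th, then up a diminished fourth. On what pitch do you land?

A6

A perfect fourth up from E#5 is A#5.
A perfect fifth up from A#5 is E#6.
Up a diminished fourth from E#6: A6 (4 semitones up).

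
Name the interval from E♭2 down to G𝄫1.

Descending from Eb2 to Gbb1 is the same interval as ascending Gbb1 to Eb2.
G to E spans six letter names (G-A-B-C-D-E) — that makes it a sixth of some quality.
The major sixth is 9 semitones; here we have 10, one semitone wider: augmented.

A6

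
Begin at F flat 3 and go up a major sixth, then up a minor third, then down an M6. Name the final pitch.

A double-flat 3

A major sixth up from Fb3 is Db4.
Up a minor third from Db4: Fb4 (3 semitones up).
Fb4 down a major sixth → Abb3 (9 semitones).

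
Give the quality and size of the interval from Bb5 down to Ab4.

Descending from Bb5 to Ab4 is the same interval as ascending Ab4 to Bb5.
A to B spans two letter names (A-B), plus an octave, so the interval is some kind of ninth.
Ab4 to Bb5 is 14 semitones, matching the major ninth exactly, so the quality is major.
(Equivalently, a compound major second: a major second plus an octave.)

M9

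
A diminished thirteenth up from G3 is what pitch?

Counting six letter names plus an octave up from G lands on E.
A diminished thirteenth spans 19 semitones, so from G3 the target pitch is Ebb5.

Ebb5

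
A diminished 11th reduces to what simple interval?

diminished fourth

Take out an octave (7 from the number): 11 − 7 = 4.
That makes a diminished eleventh a compound diminished fourth — an octave plus a diminished fourth.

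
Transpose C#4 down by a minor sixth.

The sixth takes the letter from C down to E.
Moving 8 semitones down from C#4 (the size of a minor sixth) reaches E#3.

E#3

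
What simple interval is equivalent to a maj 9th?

Each octave removed subtracts seven from the number: 9 − 7 = 2.
That makes a major ninth a compound major second — an octave plus a major second.

major second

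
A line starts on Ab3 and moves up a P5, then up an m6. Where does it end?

Up a perfect fifth from Ab3: Eb4 (7 semitones up).
Up a minor sixth from Eb4: Cb5 (8 semitones up).

Cb5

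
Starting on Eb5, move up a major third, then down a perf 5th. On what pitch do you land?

A major third up from Eb5 is G5.
A perfect fifth down from G5 is C5.

C5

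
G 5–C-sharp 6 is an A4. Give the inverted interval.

diminished 5th

The rule of nine gives the new number: 9 − 4 = 5, so a fourth becomes a fifth.
The quality also flips — augmented becomes diminished — giving a diminished fifth.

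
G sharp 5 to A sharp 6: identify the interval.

G to A spans two letter names (G-A), plus an octave — that makes it a ninth of some quality.
The major ninth spans 14 semitones, and G#5 to A#6 is exactly 14 semitones — so this is a major ninth.
(Equivalently, a compound major second: a major second plus an octave.)

major ninth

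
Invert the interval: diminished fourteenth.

A2

First reduce the compound diminished fourteenth to its simple form, a diminished seventh.
Inverted interval numbers add to nine, so a seventh pairs with a second (7 + 2 = 9).
The quality also flips — diminished becomes augmented — giving an augmented second.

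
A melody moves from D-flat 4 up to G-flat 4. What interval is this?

D to G spans four letter names (D-E-F-G), so the interval is some kind of fourth.
The perfect fourth spans 5 semitones, and Db4 to Gb4 is exactly 5 semitones — so this is a perfect fourth.

P4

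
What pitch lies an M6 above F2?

Six letter names up from F: D.
Moving 9 semitones up from F2 (the size of a major sixth) reaches D3.

D3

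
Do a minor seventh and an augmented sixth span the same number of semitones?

Yes

A minor seventh spans 10 semitones, and an augmented sixth also spans 10 semitones — they're enharmonic.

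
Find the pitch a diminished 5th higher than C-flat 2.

Five letter names up from C: G.
Moving 6 semitones up from Cb2 (the size of a diminished fifth) reaches Gbb2.

G-double-flat 2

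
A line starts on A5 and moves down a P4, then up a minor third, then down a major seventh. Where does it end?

Ab4

A perfect fourth down from A5 is E5.
Up a minor third from E5: G5 (3 semitones up).
Down a major seventh from G5: Ab4 (11 semitones down).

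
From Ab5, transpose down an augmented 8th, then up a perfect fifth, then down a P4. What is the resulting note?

Ab5 down an augmented octave → Abb4 (13 semitones).
Up a perfect fifth from Abb4: Ebb5 (7 semitones up).
Ebb5 down a perfect fourth → Bbb4 (5 semitones).

Bbb4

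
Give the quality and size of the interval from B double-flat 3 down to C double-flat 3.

Descending from Bbb3 to Cbb3 is the same interval as ascending Cbb3 to Bbb3.
C to B spans seven letter names (C-D-E-F-G-A-B), so the interval is some kind of seventh.
Cbb3 to Bbb3 is 11 semitones, matching the major seventh exactly, so the quality is major.

major seventh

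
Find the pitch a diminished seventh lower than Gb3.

Counting seven letter names down from G lands on A.
Moving 9 semitones down from Gb3 (the size of a diminished seventh) reaches A2.

A2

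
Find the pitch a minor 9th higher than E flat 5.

F flat 6

The ninth's letter: E up two letter names plus an octave → F.
A minor ninth is 13 semitones; 13 semitones up from Eb5 gives Fb6.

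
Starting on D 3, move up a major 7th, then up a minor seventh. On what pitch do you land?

B 4

A major seventh up from D3 is C#4.
A minor seventh up from C#4 is B4.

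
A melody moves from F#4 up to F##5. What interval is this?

F to F is the same letter name, plus an octave: an octave.
The perfect octave is 12 semitones; here we have 13, one semitone wider: augmented.

augmented 8th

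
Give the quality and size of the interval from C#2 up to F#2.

perfect 4th

C to F spans four letter names (C-D-E-F), so the interval is some kind of fourth.
The perfect fourth spans 5 semitones, and C#2 to F#2 is exactly 5 semitones — so this is a perfect fourth.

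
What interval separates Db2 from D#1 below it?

dd8

Descending from Db2 to D#1 is the same interval as ascending D#1 to Db2.
D to D is the same letter name, plus an octave: an octave.
A perfect octave would be 12 semitones; D#1 to Db2 is 10, two semitones narrower, so the interval is doubly diminished.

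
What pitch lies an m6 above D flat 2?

B double-flat 2

The sixth takes the letter from D up to B.
A minor sixth spans 8 semitones, so from Db2 the target pitch is Bbb2.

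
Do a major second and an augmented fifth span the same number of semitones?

No

A major second spans 2 semitones; an augmented fifth spans 8 semitones. They differ by 6.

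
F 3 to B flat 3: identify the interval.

F to B spans four letter names (F-G-A-B) — that makes it a fourth of some quality.
F3 to Bb3 is 5 semitones, matching the perfect fourth exactly, so the quality is perfect.

P4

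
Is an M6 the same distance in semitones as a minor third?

9 semitones (major sixth) vs 3 semitones (minor third): not equal.

No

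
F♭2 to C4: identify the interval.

F to C spans five letter names (F-G-A-B-C), plus an octave: a twelfth.
A perfect twelfth would be 19 semitones; Fb2 to C4 is 20, one semitone wider, so the interval is augmented.
(Equivalently, a compound augmented fifth: an augmented fifth plus an octave.)

A12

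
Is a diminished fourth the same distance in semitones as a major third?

Yes

A diminished fourth = 4 semitones = a major third; enharmonically equal.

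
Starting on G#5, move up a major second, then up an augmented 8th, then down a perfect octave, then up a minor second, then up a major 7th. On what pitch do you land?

A##6

G#5 up a major second → A#5 (2 semitones).
An augmented octave up from A#5 is A##6.
A perfect octave down from A##6 is A##5.
Up a minor second from A##5: B#5 (1 semitone up).
Up a major seventh from B#5: A##6 (11 semitones up).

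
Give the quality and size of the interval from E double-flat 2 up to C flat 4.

M13

E to C spans six letter names (E-F-G-A-B-C), plus an octave, so the interval is some kind of thirteenth.
The major thirteenth spans 21 semitones, and Ebb2 to Cb4 is exactly 21 semitones — so this is a major thirteenth.
(Equivalently, a compound major sixth: a major sixth plus an octave.)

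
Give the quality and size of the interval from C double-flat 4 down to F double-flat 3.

Descending from Cbb4 to Fbb3 is the same interval as ascending Fbb3 to Cbb4.
F to C spans five letter names (F-G-A-B-C), so the interval is some kind of fifth.
Counting semitones, Fbb3→Cbb4 is 7, which is the perfect fifth.

perfect fifth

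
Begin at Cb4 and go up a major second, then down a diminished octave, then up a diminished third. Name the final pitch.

Fb3

Up a major second from Cb4: Db4 (2 semitones up).
Db4 down a diminished octave → D3 (11 semitones).
D3 up a diminished third → Fb3 (2 semitones).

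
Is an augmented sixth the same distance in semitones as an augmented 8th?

An augmented sixth is 10 semitones but an augmented octave is 13 semitones — different sizes.

No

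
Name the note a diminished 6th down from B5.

D##5

Counting six letter names down from B lands on D.
Moving 7 semitones down from B5 (the size of a diminished sixth) reaches D##5.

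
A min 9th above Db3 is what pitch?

Ebb4

The ninth's letter: D up two letter names plus an octave → E.
A minor ninth spans 13 semitones, so from Db3 the target pitch is Ebb4.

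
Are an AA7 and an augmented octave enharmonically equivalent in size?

Yes

A doubly augmented seventh spans 13 semitones, and an augmented octave also spans 13 semitones — they're enharmonic.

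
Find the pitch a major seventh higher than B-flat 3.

A 4

Counting seven letter names up from B lands on A.
A major seventh is 11 semitones; 11 semitones up from Bb3 gives A4.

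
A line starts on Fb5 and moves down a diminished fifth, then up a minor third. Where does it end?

Fb5 down a diminished fifth → Bb4 (6 semitones).
Bb4 up a minor third → Db5 (3 semitones).

Db5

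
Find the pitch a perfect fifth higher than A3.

Counting five letter names up from A lands on E.
Moving 7 semitones up from A3 (the size of a perfect fifth) reaches E4.

E4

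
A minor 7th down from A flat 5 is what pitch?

B flat 4

The seventh takes the letter from A down to B.
A minor seventh is 10 semitones; 10 semitones down from Ab5 gives Bb4.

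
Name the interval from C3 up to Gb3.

C to G spans five letter names (C-D-E-F-G): a fifth.
C3 to Gb3 spans 6 semitones — one semitone narrower than the perfect fifth (7) — giving a diminished fifth.

diminished fifth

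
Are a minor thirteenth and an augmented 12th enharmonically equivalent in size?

Yes

Both span 20 semitones: a minor thirteenth and an augmented twelfth are the same chromatic distance.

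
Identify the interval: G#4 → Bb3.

Descending from G#4 to Bb3 is the same interval as ascending Bb3 to G#4.
B to G spans six letter names (B-C-D-E-F-G) — that makes it a sixth of some quality.
The major sixth is 9 semitones; here we have 10, one semitone wider: augmented.

A6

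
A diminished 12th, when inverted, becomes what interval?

augmented 4th

First reduce the compound diminished twelfth to its simple form, a diminished fifth.
Interval numbers invert to sum to nine: 5 + 4 = 9, so a fifth inverts to a fourth.
Quality inverts too: diminished becomes augmented. That makes the inversion an augmented fourth.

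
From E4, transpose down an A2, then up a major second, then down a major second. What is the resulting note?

An augmented second down from E4 is Db4.
A major second up from Db4 is Eb4.
Down a major second from Eb4: Db4 (2 semitones down).

Db4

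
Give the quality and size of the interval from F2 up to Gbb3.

F to G spans two letter names (F-G), plus an octave, so the interval is some kind of ninth.
F2 to Gbb3 spans 12 semitones — two semitones narrower than the major ninth (14) — giving a diminished ninth.

diminished ninth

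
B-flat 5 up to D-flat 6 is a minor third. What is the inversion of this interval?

major sixth

Interval numbers invert to sum to nine: 3 + 6 = 9, so a third inverts to a sixth.
And minor becomes major under inversion, so we get a major sixth.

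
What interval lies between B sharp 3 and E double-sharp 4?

B to E spans four letter names (B-C-D-E) — that makes it a fourth of some quality.
A perfect fourth would be 5 semitones; B#3 to E##4 is 6, one semitone wider, so the interval is augmented.

augmented fourth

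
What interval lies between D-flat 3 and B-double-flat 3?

D to B spans six letter names (D-E-F-G-A-B) — that makes it a sixth of some quality.
Db3 to Bbb3 is 8 semitones, a half step short of the major sixth (9), so this is minor.

m6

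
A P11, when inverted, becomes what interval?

perfect fifth

First reduce the compound perfect eleventh to its simple form, a perfect fourth.
The rule of nine gives the new number: 9 − 4 = 5, so a fourth becomes a fifth.
Quality inverts too: perfect stays perfect. That makes the inversion a perfect fifth.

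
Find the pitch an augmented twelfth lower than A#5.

D4

Five letters down from A (plus an octave) reaches D.
Moving 20 semitones down from A#5 (the size of an augmented twelfth) reaches D4.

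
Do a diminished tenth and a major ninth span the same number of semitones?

Yes

A diminished tenth spans 14 semitones, and a major ninth also spans 14 semitones — they're enharmonic.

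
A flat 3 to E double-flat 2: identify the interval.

A11

Descending from Ab3 to Ebb2 is the same interval as ascending Ebb2 to Ab3.
E to A spans four letter names (E-F-G-A), plus an octave, so the interval is some kind of eleventh.
Ebb2 to Ab3 spans 18 semitones — one semitone wider than the perfect eleventh (17) — giving an augmented eleventh.
(Equivalently, a compound augmented fourth: an augmented fourth plus an octave.)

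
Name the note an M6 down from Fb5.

Six letter names down from F: A.
Moving 9 semitones down from Fb5 (the size of a major sixth) reaches Abb4.

Abb4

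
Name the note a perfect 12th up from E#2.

B#3

Five letters up from E (plus an octave) reaches B.
Moving 19 semitones up from E#2 (the size of a perfect twelfth) reaches B#3.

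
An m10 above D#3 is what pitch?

F#4

Counting three letter names plus an octave up from D lands on F.
A minor tenth is 15 semitones; 15 semitones up from D#3 gives F#4.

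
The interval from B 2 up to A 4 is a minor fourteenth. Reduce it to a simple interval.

m7

Each octave removed subtracts seven from the number: 14 − 7 = 7.
So a minor fourteenth is an octave plus a minor seventh. The quality is unchanged.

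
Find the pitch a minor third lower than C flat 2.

The third takes the letter from C down to A.
A minor third is 3 semitones; 3 semitones down from Cb2 gives Ab1.

A flat 1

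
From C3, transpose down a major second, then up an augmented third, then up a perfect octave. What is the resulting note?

D#4

Down a major second from C3: Bb2 (2 semitones down).
Up an augmented third from Bb2: D#3 (5 semitones up).
Up a perfect octave from D#3: D#4 (12 semitones up).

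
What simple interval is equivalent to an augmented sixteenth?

Subtracting seven from the interval number removes an octave: 16 − 14 = 2.
That makes an augmented sixteenth a compound augmented second — 2 octaves plus an augmented second.

A2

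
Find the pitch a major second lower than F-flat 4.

Two letter names down from F: E.
A major second is 2 semitones; 2 semitones down from Fb4 gives Ebb4.

E-double-flat 4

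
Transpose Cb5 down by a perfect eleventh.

Gb3

Counting four letter names plus an octave down from C lands on G.
A perfect eleventh spans 17 semitones, so from Cb5 the target pitch is Gb3.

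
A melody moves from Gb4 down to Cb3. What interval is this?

perfect twelfth

Descending from Gb4 to Cb3 is the same interval as ascending Cb3 to Gb4.
C to G spans five letter names (C-D-E-F-G), plus an octave — that makes it a twelfth of some quality.
Counting semitones, Cb3→Gb4 is 19, which is the perfect twelfth.
(Equivalently, a compound perfect fifth: a perfect fifth plus an octave.)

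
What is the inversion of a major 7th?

Inverted interval numbers add to nine, so a seventh pairs with a second (7 + 2 = 9).
The quality also flips — major becomes minor — giving a minor second.

m2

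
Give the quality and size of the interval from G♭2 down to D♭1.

Descending from Gb2 to Db1 is the same interval as ascending Db1 to Gb2.
D to G spans four letter names (D-E-F-G), plus an octave, so the interval is some kind of eleventh.
The perfect eleventh spans 17 semitones, and Db1 to Gb2 is exactly 17 semitones — so this is a perfect eleventh.
(Equivalently, a compound perfect fourth: a perfect fourth plus an octave.)

perfect eleventh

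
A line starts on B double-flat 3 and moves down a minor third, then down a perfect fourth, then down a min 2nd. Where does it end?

Down a minor third from Bbb3: Gb3 (3 semitones down).
A perfect fourth down from Gb3 is Db3.
A minor second down from Db3 is C3.

C 3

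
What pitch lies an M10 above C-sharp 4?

E-sharp 5

Three letters up from C (plus an octave) reaches E.
A major tenth spans 16 semitones, so from C#4 the target pitch is E#5.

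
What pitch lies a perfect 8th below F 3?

An octave keeps the letter name F, an octave down from F.
A perfect octave spans 12 semitones, so from F3 the target pitch is F2.

F 2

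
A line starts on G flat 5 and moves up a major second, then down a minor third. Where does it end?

Gb5 up a major second → Ab5 (2 semitones).
A minor third down from Ab5 is F5.

F 5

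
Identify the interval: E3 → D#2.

m9

Descending from E3 to D#2 is the same interval as ascending D#2 to E3.
D to E spans two letter names (D-E), plus an octave, so the interval is some kind of ninth.
At 13 semitones, D#2→E3 falls one short of a major ninth: minor.
(Equivalently, a compound minor second: a minor second plus an octave.)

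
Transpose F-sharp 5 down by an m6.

Six letter names down from F: A.
A minor sixth spans 8 semitones, so from F#5 the target pitch is A#4.

A-sharp 4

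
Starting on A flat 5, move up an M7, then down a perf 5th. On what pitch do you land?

C 6

Up a major seventh from Ab5: G6 (11 semitones up).
A perfect fifth down from G6 is C6.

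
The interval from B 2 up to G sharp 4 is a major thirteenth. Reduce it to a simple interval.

major 6th

Each octave removed subtracts seven from the number: 13 − 7 = 6.
Quality carries through unchanged, so the simple form is a major sixth.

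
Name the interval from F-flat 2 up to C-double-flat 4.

F to C spans five letter names (F-G-A-B-C), plus an octave: a twelfth.
Fb2 to Cbb4 spans 18 semitones — one semitone narrower than the perfect twelfth (19) — giving a diminished twelfth.
(Equivalently, a compound diminished fifth: a diminished fifth plus an octave.)

diminished 12th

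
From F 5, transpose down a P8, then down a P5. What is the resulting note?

F5 down a perfect octave → F4 (12 semitones).
F4 down a perfect fifth → Bb3 (7 semitones).

B flat 3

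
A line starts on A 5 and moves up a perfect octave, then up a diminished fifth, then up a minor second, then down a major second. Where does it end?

E double-flat 7

A5 up a perfect octave → A6 (12 semitones).
A6 up a diminished fifth → Eb7 (6 semitones).
A minor second up from Eb7 is Fb7.
Fb7 down a major second → Ebb7 (2 semitones).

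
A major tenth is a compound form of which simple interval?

M3

Subtracting seven from the interval number removes an octave: 10 − 7 = 3.
Quality carries through unchanged, so the simple form is a major third.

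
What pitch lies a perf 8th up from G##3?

For an octave the letter name doesn't change: still G, an octave up.
A perfect octave spans 12 semitones, so from G##3 the target pitch is G##4.

G##4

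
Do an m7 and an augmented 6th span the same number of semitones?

Yes

A minor seventh spans 10 semitones, and an augmented sixth also spans 10 semitones — they're enharmonic.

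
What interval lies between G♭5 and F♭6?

minor seventh

G to F spans seven letter names (G-A-B-C-D-E-F), so the interval is some kind of seventh.
A major seventh would be 11 semitones, but Gb5 to Fb6 is 10 — one semitone narrower, making it a minor seventh.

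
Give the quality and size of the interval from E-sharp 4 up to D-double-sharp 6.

E to D spans seven letter names (E-F-G-A-B-C-D), plus an octave: a fourteenth.
Counting semitones, E#4→D##6 is 23, which is the major fourteenth.
(Equivalently, a compound major seventh: a major seventh plus an octave.)

major 14th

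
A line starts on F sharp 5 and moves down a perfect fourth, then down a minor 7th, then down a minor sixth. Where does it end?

F double-sharp 3

Down a perfect fourth from F#5: C#5 (5 semitones down).
C#5 down a minor seventh → D#4 (10 semitones).
Down a minor sixth from D#4: F##3 (8 semitones down).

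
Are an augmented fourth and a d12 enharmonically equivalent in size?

No

An augmented fourth is 6 semitones but a diminished twelfth is 18 semitones — different sizes.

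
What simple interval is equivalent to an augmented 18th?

augmented 4th

Each octave removed subtracts seven from the number: 18 − 14 = 4.
That makes an augmented eighteenth a compound augmented fourth — 2 octaves plus an augmented fourth.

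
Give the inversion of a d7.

augmented second

The rule of nine gives the new number: 9 − 7 = 2, so a seventh becomes a second.
Quality inverts too: diminished becomes augmented. That makes the inversion an augmented second.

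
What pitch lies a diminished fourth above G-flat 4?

C-double-flat 5

Counting four letter names up from G lands on C.
Moving 4 semitones up from Gb4 (the size of a diminished fourth) reaches Cbb5.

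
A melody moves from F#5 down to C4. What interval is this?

A11

Descending from F#5 to C4 is the same interval as ascending C4 to F#5.
C to F spans four letter names (C-D-E-F), plus an octave — that makes it an eleventh of some quality.
A perfect eleventh would be 17 semitones; C4 to F#5 is 18, one semitone wider, so the interval is augmented.
(Equivalently, a compound augmented fourth: an augmented fourth plus an octave.)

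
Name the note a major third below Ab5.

Counting three letter names down from A lands on F.
A major third spans 4 semitones, so from Ab5 the target pitch is Fb5.

Fb5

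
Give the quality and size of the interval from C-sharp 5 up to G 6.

C to G spans five letter names (C-D-E-F-G), plus an octave, so the interval is some kind of twelfth.
C#5 to G6 spans 18 semitones — one semitone narrower than the perfect twelfth (19) — giving a diminished twelfth.
(Equivalently, a compound diminished fifth: a diminished fifth plus an octave.)

d12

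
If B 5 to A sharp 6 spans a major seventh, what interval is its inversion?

minor second

Interval numbers invert to sum to nine: 7 + 2 = 9, so a seventh inverts to a second.
Quality inverts too: major becomes minor. That makes the inversion a minor second.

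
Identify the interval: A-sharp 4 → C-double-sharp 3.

minor thirteenth

Descending from A#4 to C##3 is the same interval as ascending C##3 to A#4.
C to A spans six letter names (C-D-E-F-G-A), plus an octave — that makes it a thirteenth of some quality.
C##3 to A#4 is 20 semitones, a half step short of the major thirteenth (21), so this is minor.
(Equivalently, a compound minor sixth: a minor sixth plus an octave.)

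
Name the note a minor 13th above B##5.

Counting six letter names plus an octave up from B lands on G.
A minor thirteenth is 20 semitones; 20 semitones up from B##5 gives G##7.

G##7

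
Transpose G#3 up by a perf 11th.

C#5

Counting four letter names plus an octave up from G lands on C.
A perfect eleventh is 17 semitones; 17 semitones up from G#3 gives C#5.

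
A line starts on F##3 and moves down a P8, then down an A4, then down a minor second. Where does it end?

B#1

Down a perfect octave from F##3: F##2 (12 semitones down).
Down an augmented fourth from F##2: C#2 (6 semitones down).
C#2 down a minor second → B#1 (1 semitone).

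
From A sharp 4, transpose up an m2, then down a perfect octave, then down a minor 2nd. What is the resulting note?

Up a minor second from A#4: B4 (1 semitone up).
A perfect octave down from B4 is B3.
B3 down a minor second → A#3 (1 semitone).

A sharp 3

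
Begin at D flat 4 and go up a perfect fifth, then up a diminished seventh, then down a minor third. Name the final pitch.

Db4 up a perfect fifth → Ab4 (7 semitones).
Up a diminished seventh from Ab4: Gbb5 (9 semitones up).
Gbb5 down a minor third → Ebb5 (3 semitones).

E double-flat 5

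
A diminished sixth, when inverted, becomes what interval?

The rule of nine gives the new number: 9 − 6 = 3, so a sixth becomes a third.
Quality inverts too: diminished becomes augmented. That makes the inversion an augmented third.

augmented third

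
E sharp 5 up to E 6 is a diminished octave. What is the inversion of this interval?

A1

Inverted interval numbers add to nine, so an octave pairs with a unison (8 + 1 = 9).
The quality also flips — diminished becomes augmented — giving an augmented unison.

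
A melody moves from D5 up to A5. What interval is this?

D to A spans five letter names (D-E-F-G-A): a fifth.
The perfect fifth spans 7 semitones, and D5 to A5 is exactly 7 semitones — so this is a perfect fifth.

P5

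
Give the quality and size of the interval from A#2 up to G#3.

minor 7th

A to G spans seven letter names (A-B-C-D-E-F-G): a seventh.
A major seventh would be 11 semitones, but A#2 to G#3 is 10 — one semitone narrower, making it a minor seventh.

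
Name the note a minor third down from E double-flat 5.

C flat 5

The third takes the letter from E down to C.
A minor third spans 3 semitones, so from Ebb5 the target pitch is Cb5.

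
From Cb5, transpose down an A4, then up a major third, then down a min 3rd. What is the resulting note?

Gb4

An augmented fourth down from Cb5 is Gbb4.
Up a major third from Gbb4: Bbb4 (4 semitones up).
Bbb4 down a minor third → Gb4 (3 semitones).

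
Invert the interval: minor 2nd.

major seventh

The rule of nine gives the new number: 9 − 2 = 7, so a second becomes a seventh.
The quality also flips — minor becomes major — giving a major seventh.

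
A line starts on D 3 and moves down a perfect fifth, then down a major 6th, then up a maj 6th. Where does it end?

G 2

D3 down a perfect fifth → G2 (7 semitones).
G2 down a major sixth → Bb1 (9 semitones).
Bb1 up a major sixth → G2 (9 semitones).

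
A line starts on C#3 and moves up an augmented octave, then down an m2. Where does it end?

C#3 up an augmented octave → C##4 (13 semitones).
Down a minor second from C##4: B##3 (1 semitone down).

B##3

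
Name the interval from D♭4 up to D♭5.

D to D is the same letter name, plus an octave — that makes it an octave of some quality.
Counting semitones, Db4→Db5 is 12, which is the perfect octave.

perfect 8th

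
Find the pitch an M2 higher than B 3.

C-sharp 4

Two letter names up from B: C.
Moving 2 semitones up from B3 (the size of a major second) reaches C#4.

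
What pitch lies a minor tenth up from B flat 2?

Three letters up from B (plus an octave) reaches D.
Moving 15 semitones up from Bb2 (the size of a minor tenth) reaches Db4.

D flat 4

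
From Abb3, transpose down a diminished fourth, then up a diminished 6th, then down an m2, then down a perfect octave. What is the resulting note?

Bbb2

Down a diminished fourth from Abb3: Eb3 (4 semitones down).
A diminished sixth up from Eb3 is Cbb4.
Down a minor second from Cbb4: Bbb3 (1 semitone down).
Down a perfect octave from Bbb3: Bbb2 (12 semitones down).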